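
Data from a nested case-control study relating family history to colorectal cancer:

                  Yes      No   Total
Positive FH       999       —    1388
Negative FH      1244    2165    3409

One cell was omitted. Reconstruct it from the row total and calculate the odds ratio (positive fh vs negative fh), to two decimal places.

4.47

The missing cell is in the exposed row: 1388 − 999 = 389.
So a = 999, b = 389, c = 1244, d = 2165.
OR = (a·d)/(b·c) = (999 × 2165) / (389 × 1244) = 2162835 / 483916 = 4.46944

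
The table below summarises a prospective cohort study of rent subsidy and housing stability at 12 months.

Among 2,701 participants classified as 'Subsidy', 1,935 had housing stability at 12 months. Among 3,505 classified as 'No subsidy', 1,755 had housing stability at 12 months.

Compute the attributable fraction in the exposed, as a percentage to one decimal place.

From the description: a = 1935, b = 766, c = 1755, d = 1750.
Risk in exposed = 1935/2701 = 0.71640; risk in unexposed = 1755/3505 = 0.50071.
RR = 0.71640/0.50071 = 1.43076
AR% = (RR − 1)/RR × 100 = (1.43076 − 1)/1.43076 × 100 = 30.1072%

30.1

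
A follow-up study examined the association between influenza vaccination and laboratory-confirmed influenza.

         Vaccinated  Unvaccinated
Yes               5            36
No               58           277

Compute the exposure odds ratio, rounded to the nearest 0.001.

Reading the table with exposure as columns: a = 5 (Vaccinated, case), b = 58 (Vaccinated, non-case), c = 36 (Unvaccinated, case), d = 277.
OR = (a·d)/(b·c) = (5 × 277) / (58 × 36) = 1385 / 2088 = 0.66331
Exposure is associated with lower odds of laboratory-confirmed influenza (OR = 0.66 < 1).

0.663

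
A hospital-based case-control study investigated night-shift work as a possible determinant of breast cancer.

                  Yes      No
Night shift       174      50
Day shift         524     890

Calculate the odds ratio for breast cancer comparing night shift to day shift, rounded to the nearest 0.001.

Cells: a = 174, b = 50, c = 524, d = 890.
OR = (a·d)/(b·c) = (174 × 890) / (50 × 524) = 154860 / 26200 = 5.91069
The odds of breast cancer are about 5.91 times as high in the night shift group.

5.911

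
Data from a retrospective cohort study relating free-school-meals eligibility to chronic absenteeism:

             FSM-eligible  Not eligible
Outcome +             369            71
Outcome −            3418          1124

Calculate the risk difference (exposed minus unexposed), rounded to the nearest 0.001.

0.038

Reading the table with exposure as columns: a = 369 (FSM-eligible, case), b = 3418 (FSM-eligible, non-case), c = 71 (Not eligible, case), d = 1124.
Risk in exposed = 369/3787 = 0.097439; risk in unexposed = 71/1195 = 0.059414.
Risk difference = 0.097439 − 0.059414 = 0.038024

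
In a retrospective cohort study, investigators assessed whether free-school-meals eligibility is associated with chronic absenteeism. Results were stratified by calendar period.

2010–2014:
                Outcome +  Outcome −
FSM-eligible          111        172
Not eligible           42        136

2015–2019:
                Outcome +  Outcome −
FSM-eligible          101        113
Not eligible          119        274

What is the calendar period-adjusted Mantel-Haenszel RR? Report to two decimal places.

RR_MH = Σ(aᵢ·n₀ᵢ/nᵢ) / Σ(cᵢ·n₁ᵢ/nᵢ), with n₁ᵢ = aᵢ+bᵢ (exposed), n₀ᵢ = cᵢ+dᵢ (unexposed), nᵢ = n₁ᵢ+n₀ᵢ.
Stratum 1 (2010–2014): n₁ = 283, n₀ = 178, n = 461; a·n₀/n = 111·178/461 = 42.8590; c·n₁/n = 42·283/461 = 25.7831
Stratum 2 (2015–2019): n₁ = 214, n₀ = 393, n = 607; a·n₀/n = 101·393/607 = 65.3921; c·n₁/n = 119·214/607 = 41.9539
RR_MH = (42.8590 + 65.3921) / (25.7831 + 41.9539) = 108.2511 / 67.7370 = 1.59811

1.60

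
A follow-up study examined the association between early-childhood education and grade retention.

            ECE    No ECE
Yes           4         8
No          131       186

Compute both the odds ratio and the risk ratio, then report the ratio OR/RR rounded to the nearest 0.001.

0.988

Reading the table with exposure as columns: a = 4 (ECE, case), b = 131 (ECE, non-case), c = 8 (No ECE, case), d = 186.
OR = (4·186)/(131·8) = 744/1048 = 0.70992
Risk in exposed = 4/135 = 0.02963; risk in unexposed = 8/194 = 0.04124; RR = 0.71852
OR/RR = 0.70992 / 0.71852 = 0.98804
The outcome is rare in both groups, so OR ≈ RR (ratio near 1).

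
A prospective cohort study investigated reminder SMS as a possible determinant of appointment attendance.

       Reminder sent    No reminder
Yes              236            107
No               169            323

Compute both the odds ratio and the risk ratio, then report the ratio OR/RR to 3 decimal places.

Reading the table with exposure as columns: a = 236 (Reminder sent, case), b = 169 (Reminder sent, non-case), c = 107 (No reminder, case), d = 323.
OR = (236·323)/(169·107) = 76228/18083 = 4.21545
Risk in exposed = 236/405 = 0.58272; risk in unexposed = 107/430 = 0.24884; RR = 2.34176
OR/RR = 4.21545 / 2.34176 = 1.80012
The outcome is not rare, so the OR lies further from 1 than the RR.

1.800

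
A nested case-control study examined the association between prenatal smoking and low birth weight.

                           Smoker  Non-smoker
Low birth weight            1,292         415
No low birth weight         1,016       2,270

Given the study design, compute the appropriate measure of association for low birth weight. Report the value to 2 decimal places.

Reading the table with exposure as columns: a = 1292 (Smoker, case), b = 1016 (Smoker, non-case), c = 415 (Non-smoker, case), d = 2270.
This is a nested case-control study: participants were sampled on outcome status, so risks in the source population cannot be estimated directly — relative risk is not valid here. The odds ratio is the appropriate measure.
OR = (a·d)/(b·c) = (1292 × 2270) / (1016 × 415) = 2932840 / 421640 = 6.95579

6.96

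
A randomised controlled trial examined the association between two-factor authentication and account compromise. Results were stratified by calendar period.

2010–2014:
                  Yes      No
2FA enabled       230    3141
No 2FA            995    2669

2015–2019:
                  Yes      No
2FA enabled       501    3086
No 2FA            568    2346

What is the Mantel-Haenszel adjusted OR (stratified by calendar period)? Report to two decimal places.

0.38

OR_MH = Σ(aᵢdᵢ/nᵢ) / Σ(bᵢcᵢ/nᵢ), where nᵢ is the stratum total.
Stratum 1 (2010–2014): n = 7035; a·d/n = 230·2669/7035 = 87.2594; b·c/n = 3141·995/7035 = 444.2495
Stratum 2 (2015–2019): n = 6501; a·d/n = 501·2346/6501 = 180.7946; b·c/n = 3086·568/6501 = 269.6274
OR_MH = (87.2594 + 180.7946) / (444.2495 + 269.6274) = 268.0541 / 713.8769 = 0.37549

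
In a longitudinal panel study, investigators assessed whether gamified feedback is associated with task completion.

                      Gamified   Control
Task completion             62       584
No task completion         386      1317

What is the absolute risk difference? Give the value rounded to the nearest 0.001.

Reading the table with exposure as columns: a = 62 (Gamified, case), b = 386 (Gamified, non-case), c = 584 (Control, case), d = 1317.
Risk in exposed = 62/448 = 0.138393; risk in unexposed = 584/1901 = 0.307207.
Risk difference = 0.138393 − 0.307207 = -0.168814

-0.169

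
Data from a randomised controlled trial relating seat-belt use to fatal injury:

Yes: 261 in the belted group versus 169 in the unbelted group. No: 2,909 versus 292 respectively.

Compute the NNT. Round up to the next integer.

Risk in treated group = 261/3170 = 0.08233; risk in control = 169/461 = 0.36659.
Absolute risk reduction = 0.36659 − 0.08233 = 0.28426
NNT = 1 / ARR = 1 / 0.28426 = 3.518 → round up → 4

4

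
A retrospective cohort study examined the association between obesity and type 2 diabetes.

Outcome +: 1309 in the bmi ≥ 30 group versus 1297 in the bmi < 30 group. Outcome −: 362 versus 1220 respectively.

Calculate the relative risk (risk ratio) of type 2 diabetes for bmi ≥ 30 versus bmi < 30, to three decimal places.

1.520

From the description: a = 1309, b = 362, c = 1297, d = 1220.
Risk in exposed = 1309/1671 = 0.78336; risk in unexposed = 1297/2517 = 0.51530.
RR = 0.78336 / 0.51530 = 1.52022
The risk among the exposed is 1.52 times that among the unexposed.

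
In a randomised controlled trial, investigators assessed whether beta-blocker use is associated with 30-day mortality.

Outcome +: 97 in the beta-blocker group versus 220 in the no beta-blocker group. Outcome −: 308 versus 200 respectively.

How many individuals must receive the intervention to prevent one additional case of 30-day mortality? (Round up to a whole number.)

4

Risk in treated group = 97/405 = 0.23951; risk in control = 220/420 = 0.52381.
Absolute risk reduction = 0.52381 − 0.23951 = 0.28430
NNT = 1 / ARR = 1 / 0.28430 = 3.517 → round up → 4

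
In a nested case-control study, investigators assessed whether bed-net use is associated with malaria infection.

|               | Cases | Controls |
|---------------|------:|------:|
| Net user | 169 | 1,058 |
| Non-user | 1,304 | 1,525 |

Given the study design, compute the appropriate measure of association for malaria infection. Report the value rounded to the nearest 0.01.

0.19

Cells: a = 169, b = 1058, c = 1304, d = 1525.
This is a nested case-control study: participants were sampled on outcome status, so risks in the source population cannot be estimated directly — relative risk is not valid here. The odds ratio is the appropriate measure.
OR = (a·d)/(b·c) = (169 × 1525) / (1058 × 1304) = 257725 / 1379632 = 0.18681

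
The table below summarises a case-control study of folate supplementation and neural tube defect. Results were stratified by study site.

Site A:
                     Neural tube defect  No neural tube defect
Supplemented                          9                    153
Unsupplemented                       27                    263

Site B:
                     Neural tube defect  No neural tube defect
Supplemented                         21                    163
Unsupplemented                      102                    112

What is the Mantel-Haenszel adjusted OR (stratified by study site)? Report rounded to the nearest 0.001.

OR_MH = Σ(aᵢdᵢ/nᵢ) / Σ(bᵢcᵢ/nᵢ), where nᵢ is the stratum total.
Stratum 1 (Site A): n = 452; a·d/n = 9·263/452 = 5.2367; b·c/n = 153·27/452 = 9.1394
Stratum 2 (Site B): n = 398; a·d/n = 21·112/398 = 5.9095; b·c/n = 163·102/398 = 41.7739
OR_MH = (5.2367 + 5.9095) / (9.1394 + 41.7739) = 11.1463 / 50.9132 = 0.21893

0.219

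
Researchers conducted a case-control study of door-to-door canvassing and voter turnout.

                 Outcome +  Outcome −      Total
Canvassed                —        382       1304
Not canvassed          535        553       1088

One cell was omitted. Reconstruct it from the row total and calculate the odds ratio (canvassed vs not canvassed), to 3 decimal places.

The missing cell is in the exposed row: 1304 − 382 = 922.
So a = 922, b = 382, c = 535, d = 553.
OR = (a·d)/(b·c) = (922 × 553) / (382 × 535) = 509866 / 204370 = 2.49482

2.495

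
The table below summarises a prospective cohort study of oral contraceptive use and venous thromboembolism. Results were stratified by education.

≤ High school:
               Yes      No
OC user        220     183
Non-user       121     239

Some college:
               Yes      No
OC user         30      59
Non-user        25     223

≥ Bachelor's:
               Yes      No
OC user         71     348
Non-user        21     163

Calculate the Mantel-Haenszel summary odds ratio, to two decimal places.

2.37

OR_MH = Σ(aᵢdᵢ/nᵢ) / Σ(bᵢcᵢ/nᵢ), where nᵢ is the stratum total.
Stratum 1 (≤ High school): n = 763; a·d/n = 220·239/763 = 68.9122; b·c/n = 183·121/763 = 29.0210
Stratum 2 (Some college): n = 337; a·d/n = 30·223/337 = 19.8516; b·c/n = 59·25/337 = 4.3769
Stratum 3 (≥ Bachelor's): n = 603; a·d/n = 71·163/603 = 19.1924; b·c/n = 348·21/603 = 12.1194
OR_MH = (68.9122 + 19.8516 + 19.1924) / (29.0210 + 4.3769 + 12.1194) = 107.9562 / 45.5172 = 2.37177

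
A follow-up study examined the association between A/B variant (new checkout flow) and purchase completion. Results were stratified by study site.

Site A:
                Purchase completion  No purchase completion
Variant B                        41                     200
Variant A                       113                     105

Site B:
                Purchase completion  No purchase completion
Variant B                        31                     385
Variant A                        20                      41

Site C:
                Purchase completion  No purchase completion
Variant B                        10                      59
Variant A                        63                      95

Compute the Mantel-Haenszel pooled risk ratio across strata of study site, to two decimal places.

0.32

RR_MH = Σ(aᵢ·n₀ᵢ/nᵢ) / Σ(cᵢ·n₁ᵢ/nᵢ), with n₁ᵢ = aᵢ+bᵢ (exposed), n₀ᵢ = cᵢ+dᵢ (unexposed), nᵢ = n₁ᵢ+n₀ᵢ.
Stratum 1 (Site A): n₁ = 241, n₀ = 218, n = 459; a·n₀/n = 41·218/459 = 19.4728; c·n₁/n = 113·241/459 = 59.3312
Stratum 2 (Site B): n₁ = 416, n₀ = 61, n = 477; a·n₀/n = 31·61/477 = 3.9644; c·n₁/n = 20·416/477 = 17.4423
Stratum 3 (Site C): n₁ = 69, n₀ = 158, n = 227; a·n₀/n = 10·158/227 = 6.9604; c·n₁/n = 63·69/227 = 19.1498
RR_MH = (19.4728 + 3.9644 + 6.9604) / (59.3312 + 17.4423 + 19.1498) = 30.3975 / 95.9233 = 0.31689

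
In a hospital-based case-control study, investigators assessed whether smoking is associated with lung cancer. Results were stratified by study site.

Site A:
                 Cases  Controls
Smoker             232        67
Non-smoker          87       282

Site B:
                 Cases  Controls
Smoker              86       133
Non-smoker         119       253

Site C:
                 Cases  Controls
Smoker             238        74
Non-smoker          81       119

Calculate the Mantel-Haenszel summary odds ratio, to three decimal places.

OR_MH = Σ(aᵢdᵢ/nᵢ) / Σ(bᵢcᵢ/nᵢ), where nᵢ is the stratum total.
Stratum 1 (Site A): n = 668; a·d/n = 232·282/668 = 97.9401; b·c/n = 67·87/668 = 8.7260
Stratum 2 (Site B): n = 591; a·d/n = 86·253/591 = 36.8156; b·c/n = 133·119/591 = 26.7800
Stratum 3 (Site C): n = 512; a·d/n = 238·119/512 = 55.3164; b·c/n = 74·81/512 = 11.7070
OR_MH = (97.9401 + 36.8156 + 55.3164) / (8.7260 + 26.7800 + 11.7070) = 190.0721 / 47.2131 = 4.02583

4.026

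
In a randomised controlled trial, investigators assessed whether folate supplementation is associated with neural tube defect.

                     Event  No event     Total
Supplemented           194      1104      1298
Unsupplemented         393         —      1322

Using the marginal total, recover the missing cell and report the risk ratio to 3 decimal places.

0.503

The missing cell is in the unexposed row: 1322 − 393 = 929.
So a = 194, b = 1104, c = 393, d = 929.
RR = [a/(a+b)] / [c/(c+d)] = (194/1298) / (393/1322) = 0.14946/0.29728 = 0.50277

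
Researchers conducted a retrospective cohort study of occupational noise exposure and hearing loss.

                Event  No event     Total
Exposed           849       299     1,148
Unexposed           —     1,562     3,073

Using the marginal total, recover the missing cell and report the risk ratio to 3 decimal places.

1.504

The missing cell is in the unexposed row: 3073 − 1562 = 1511.
So a = 849, b = 299, c = 1511, d = 1562.
RR = [a/(a+b)] / [c/(c+d)] = (849/1148) / (1511/3073) = 0.73955/0.49170 = 1.50406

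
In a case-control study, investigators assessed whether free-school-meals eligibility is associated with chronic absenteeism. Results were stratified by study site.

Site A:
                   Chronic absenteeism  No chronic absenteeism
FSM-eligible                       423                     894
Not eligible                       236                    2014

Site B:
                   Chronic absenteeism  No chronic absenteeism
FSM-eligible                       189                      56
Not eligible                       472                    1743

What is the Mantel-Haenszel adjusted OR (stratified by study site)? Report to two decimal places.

OR_MH = Σ(aᵢdᵢ/nᵢ) / Σ(bᵢcᵢ/nᵢ), where nᵢ is the stratum total.
Stratum 1 (Site A): n = 3567; a·d/n = 423·2014/3567 = 238.8343; b·c/n = 894·236/3567 = 59.1489
Stratum 2 (Site B): n = 2460; a·d/n = 189·1743/2460 = 133.9134; b·c/n = 56·472/2460 = 10.7447
OR_MH = (238.8343 + 133.9134) / (59.1489 + 10.7447) = 372.7477 / 69.8936 = 5.33308

5.33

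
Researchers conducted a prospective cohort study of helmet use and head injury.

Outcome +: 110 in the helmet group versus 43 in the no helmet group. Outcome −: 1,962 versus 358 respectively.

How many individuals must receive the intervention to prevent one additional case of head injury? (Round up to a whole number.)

Risk in treated group = 110/2072 = 0.05309; risk in control = 43/401 = 0.10723.
Absolute risk reduction = 0.10723 − 0.05309 = 0.05414
NNT = 1 / ARR = 1 / 0.05414 = 18.470 → round up → 19

19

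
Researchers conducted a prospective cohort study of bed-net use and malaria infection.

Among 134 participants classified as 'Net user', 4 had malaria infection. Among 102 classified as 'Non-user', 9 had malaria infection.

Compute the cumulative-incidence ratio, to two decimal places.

From the description: a = 4, b = 130, c = 9, d = 93.
Risk in exposed = 4/134 = 0.02985; risk in unexposed = 9/102 = 0.08824.
RR = 0.02985 / 0.08824 = 0.33831
The risk is 66% lower among the exposed than among the unexposed.

0.34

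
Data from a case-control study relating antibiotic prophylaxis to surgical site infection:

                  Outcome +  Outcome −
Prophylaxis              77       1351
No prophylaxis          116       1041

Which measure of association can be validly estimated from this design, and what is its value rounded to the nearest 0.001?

Cells: a = 77, b = 1351, c = 116, d = 1041.
This is a case-control study: participants were sampled on outcome status, so risks in the source population cannot be estimated directly — relative risk is not valid here. The odds ratio is the appropriate measure.
OR = (a·d)/(b·c) = (77 × 1041) / (1351 × 116) = 80157 / 156716 = 0.51148

0.511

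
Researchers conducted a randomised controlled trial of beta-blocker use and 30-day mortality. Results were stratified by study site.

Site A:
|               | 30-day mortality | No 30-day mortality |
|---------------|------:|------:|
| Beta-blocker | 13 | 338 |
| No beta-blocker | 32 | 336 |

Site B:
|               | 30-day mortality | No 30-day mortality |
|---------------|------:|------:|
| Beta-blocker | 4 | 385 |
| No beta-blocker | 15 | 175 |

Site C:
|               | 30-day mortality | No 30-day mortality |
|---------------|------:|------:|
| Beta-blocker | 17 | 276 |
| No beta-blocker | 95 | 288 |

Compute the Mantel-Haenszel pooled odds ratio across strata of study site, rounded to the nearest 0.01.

0.23

OR_MH = Σ(aᵢdᵢ/nᵢ) / Σ(bᵢcᵢ/nᵢ), where nᵢ is the stratum total.
Stratum 1 (Site A): n = 719; a·d/n = 13·336/719 = 6.0751; b·c/n = 338·32/719 = 15.0431
Stratum 2 (Site B): n = 579; a·d/n = 4·175/579 = 1.2090; b·c/n = 385·15/579 = 9.9741
Stratum 3 (Site C): n = 676; a·d/n = 17·288/676 = 7.2426; b·c/n = 276·95/676 = 38.7870
OR_MH = (6.0751 + 1.2090 + 7.2426) / (15.0431 + 9.9741 + 38.7870) = 14.5267 / 63.8042 = 0.22768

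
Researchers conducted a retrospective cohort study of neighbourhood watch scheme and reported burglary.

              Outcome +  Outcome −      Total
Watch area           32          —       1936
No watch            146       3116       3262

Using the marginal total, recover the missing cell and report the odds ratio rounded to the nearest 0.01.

The missing cell is in the exposed row: 1936 − 32 = 1904.
So a = 32, b = 1904, c = 146, d = 3116.
OR = (a·d)/(b·c) = (32 × 3116) / (1904 × 146) = 99712 / 277984 = 0.35870

0.36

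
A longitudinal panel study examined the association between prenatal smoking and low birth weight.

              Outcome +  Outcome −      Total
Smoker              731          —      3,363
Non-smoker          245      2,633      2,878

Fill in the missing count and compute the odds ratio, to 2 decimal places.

The missing cell is in the exposed row: 3363 − 731 = 2632.
So a = 731, b = 2632, c = 245, d = 2633.
OR = (a·d)/(b·c) = (731 × 2633) / (2632 × 245) = 1924723 / 644840 = 2.98481

2.98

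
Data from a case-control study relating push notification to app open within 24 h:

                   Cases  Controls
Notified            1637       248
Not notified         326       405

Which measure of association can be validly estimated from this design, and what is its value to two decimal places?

Cells: a = 1637, b = 248, c = 326, d = 405.
This is a case-control study: participants were sampled on outcome status, so risks in the source population cannot be estimated directly — relative risk is not valid here. The odds ratio is the appropriate measure.
OR = (a·d)/(b·c) = (1637 × 405) / (248 × 326) = 662985 / 80848 = 8.20039

8.20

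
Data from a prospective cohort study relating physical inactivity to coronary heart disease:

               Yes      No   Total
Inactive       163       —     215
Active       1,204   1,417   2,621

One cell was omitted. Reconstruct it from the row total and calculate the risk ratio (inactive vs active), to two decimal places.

The missing cell is in the exposed row: 215 − 163 = 52.
So a = 163, b = 52, c = 1204, d = 1417.
RR = [a/(a+b)] / [c/(c+d)] = (163/215) / (1204/2621) = 0.75814/0.45937 = 1.65040

1.65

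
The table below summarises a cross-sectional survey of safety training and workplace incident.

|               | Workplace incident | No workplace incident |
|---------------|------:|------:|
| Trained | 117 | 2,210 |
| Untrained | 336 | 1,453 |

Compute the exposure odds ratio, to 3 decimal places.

0.229

Cells: a = 117, b = 2210, c = 336, d = 1453.
OR = (a·d)/(b·c) = (117 × 1453) / (2210 × 336) = 170001 / 742560 = 0.22894
Exposure is associated with lower odds of workplace incident (OR = 0.23 < 1).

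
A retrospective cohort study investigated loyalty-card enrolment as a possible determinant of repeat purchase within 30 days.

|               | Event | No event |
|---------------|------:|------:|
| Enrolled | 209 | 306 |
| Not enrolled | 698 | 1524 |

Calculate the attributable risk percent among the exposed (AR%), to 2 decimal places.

Cells: a = 209, b = 306, c = 698, d = 1524.
Risk in exposed = 209/515 = 0.40583; risk in unexposed = 698/2222 = 0.31413.
RR = 0.40583/0.31413 = 1.29190
AR% = (RR − 1)/RR × 100 = (1.29190 − 1)/1.29190 × 100 = 22.5944%

22.59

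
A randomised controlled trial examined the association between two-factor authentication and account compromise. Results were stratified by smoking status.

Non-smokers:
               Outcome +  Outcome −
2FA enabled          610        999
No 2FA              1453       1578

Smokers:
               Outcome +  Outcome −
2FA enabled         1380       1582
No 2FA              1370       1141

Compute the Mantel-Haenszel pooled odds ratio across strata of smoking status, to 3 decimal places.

0.699

OR_MH = Σ(aᵢdᵢ/nᵢ) / Σ(bᵢcᵢ/nᵢ), where nᵢ is the stratum total.
Stratum 1 (Non-smokers): n = 4640; a·d/n = 610·1578/4640 = 207.4526; b·c/n = 999·1453/4640 = 312.8334
Stratum 2 (Smokers): n = 5473; a·d/n = 1380·1141/5473 = 287.6996; b·c/n = 1582·1370/5473 = 396.0058
OR_MH = (207.4526 + 287.6996) / (312.8334 + 396.0058) = 495.1522 / 708.8393 = 0.69854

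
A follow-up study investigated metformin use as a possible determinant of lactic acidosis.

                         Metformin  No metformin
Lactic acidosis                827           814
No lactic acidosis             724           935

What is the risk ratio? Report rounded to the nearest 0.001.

Reading the table with exposure as columns: a = 827 (Metformin, case), b = 724 (Metformin, non-case), c = 814 (No metformin, case), d = 935.
Risk in exposed = 827/1551 = 0.53320; risk in unexposed = 814/1749 = 0.46541.
RR = 0.53320 / 0.46541 = 1.14567
The risk among the exposed is 1.15 times that among the unexposed.

1.146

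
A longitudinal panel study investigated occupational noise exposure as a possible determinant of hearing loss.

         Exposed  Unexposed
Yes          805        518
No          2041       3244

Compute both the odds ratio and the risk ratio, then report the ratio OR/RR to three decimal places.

Reading the table with exposure as columns: a = 805 (Exposed, case), b = 2041 (Exposed, non-case), c = 518 (Unexposed, case), d = 3244.
OR = (805·3244)/(2041·518) = 2611420/1057238 = 2.47004
Risk in exposed = 805/2846 = 0.28285; risk in unexposed = 518/3762 = 0.13769; RR = 2.05423
OR/RR = 2.47004 / 2.05423 = 1.20241
The outcome is not rare, so the OR lies further from 1 than the RR.

1.202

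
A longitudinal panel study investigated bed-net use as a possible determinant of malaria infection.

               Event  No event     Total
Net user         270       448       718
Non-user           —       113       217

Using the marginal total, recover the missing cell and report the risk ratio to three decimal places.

0.785

The missing cell is in the unexposed row: 217 − 113 = 104.
So a = 270, b = 448, c = 104, d = 113.
RR = [a/(a+b)] / [c/(c+d)] = (270/718) / (104/217) = 0.37604/0.47926 = 0.78463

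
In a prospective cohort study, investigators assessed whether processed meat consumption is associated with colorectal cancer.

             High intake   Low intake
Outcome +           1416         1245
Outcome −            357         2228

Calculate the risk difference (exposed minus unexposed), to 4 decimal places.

0.4402

Reading the table with exposure as columns: a = 1416 (High intake, case), b = 357 (High intake, non-case), c = 1245 (Low intake, case), d = 2228.
Risk in exposed = 1416/1773 = 0.798646; risk in unexposed = 1245/3473 = 0.358480.
Risk difference = 0.798646 − 0.358480 = 0.440167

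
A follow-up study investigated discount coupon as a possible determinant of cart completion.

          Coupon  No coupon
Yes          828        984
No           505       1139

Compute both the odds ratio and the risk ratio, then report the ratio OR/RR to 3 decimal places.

Reading the table with exposure as columns: a = 828 (Coupon, case), b = 505 (Coupon, non-case), c = 984 (No coupon, case), d = 1139.
OR = (828·1139)/(505·984) = 943092/496920 = 1.89787
Risk in exposed = 828/1333 = 0.62116; risk in unexposed = 984/2123 = 0.46350; RR = 1.34016
OR/RR = 1.89787 / 1.34016 = 1.41616
The outcome is not rare, so the OR lies further from 1 than the RR.

1.416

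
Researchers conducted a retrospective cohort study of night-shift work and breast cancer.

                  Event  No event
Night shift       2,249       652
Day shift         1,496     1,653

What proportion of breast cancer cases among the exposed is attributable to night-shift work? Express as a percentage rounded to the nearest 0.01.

38.72

Cells: a = 2249, b = 652, c = 1496, d = 1653.
Risk in exposed = 2249/2901 = 0.77525; risk in unexposed = 1496/3149 = 0.47507.
RR = 0.77525/0.47507 = 1.63186
AR% = (RR − 1)/RR × 100 = (1.63186 − 1)/1.63186 × 100 = 38.7202%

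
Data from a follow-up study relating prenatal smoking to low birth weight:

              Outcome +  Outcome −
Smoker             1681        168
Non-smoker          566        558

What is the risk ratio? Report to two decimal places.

1.81

Cells: a = 1681, b = 168, c = 566, d = 558.
Risk in exposed = 1681/1849 = 0.90914; risk in unexposed = 566/1124 = 0.50356.
RR = 0.90914 / 0.50356 = 1.80543
The risk among the exposed is 1.81 times that among the unexposed.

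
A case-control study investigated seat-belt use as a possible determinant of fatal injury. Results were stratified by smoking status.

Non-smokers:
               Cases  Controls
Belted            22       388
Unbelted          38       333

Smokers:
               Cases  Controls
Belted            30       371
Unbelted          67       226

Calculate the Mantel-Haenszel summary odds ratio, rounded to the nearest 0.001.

0.350

OR_MH = Σ(aᵢdᵢ/nᵢ) / Σ(bᵢcᵢ/nᵢ), where nᵢ is the stratum total.
Stratum 1 (Non-smokers): n = 781; a·d/n = 22·333/781 = 9.3803; b·c/n = 388·38/781 = 18.8784
Stratum 2 (Smokers): n = 694; a·d/n = 30·226/694 = 9.7695; b·c/n = 371·67/694 = 35.8170
OR_MH = (9.3803 + 9.7695) / (18.8784 + 35.8170) = 19.1497 / 54.6954 = 0.35012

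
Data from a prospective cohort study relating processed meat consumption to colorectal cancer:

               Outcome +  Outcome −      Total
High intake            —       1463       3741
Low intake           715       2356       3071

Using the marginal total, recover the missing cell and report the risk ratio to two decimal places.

2.62

The missing cell is in the exposed row: 3741 − 1463 = 2278.
So a = 2278, b = 1463, c = 715, d = 2356.
RR = [a/(a+b)] / [c/(c+d)] = (2278/3741) / (715/3071) = 0.60893/0.23282 = 2.61541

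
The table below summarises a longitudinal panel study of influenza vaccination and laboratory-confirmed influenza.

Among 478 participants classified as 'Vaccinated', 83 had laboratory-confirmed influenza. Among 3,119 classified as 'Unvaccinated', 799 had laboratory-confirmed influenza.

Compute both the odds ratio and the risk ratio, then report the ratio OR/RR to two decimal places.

0.90

From the description: a = 83, b = 395, c = 799, d = 2320.
OR = (83·2320)/(395·799) = 192560/315605 = 0.61013
Risk in exposed = 83/478 = 0.17364; risk in unexposed = 799/3119 = 0.25617; RR = 0.67783
OR/RR = 0.61013 / 0.67783 = 0.90013
The outcome is not rare, so the OR lies further from 1 than the RR.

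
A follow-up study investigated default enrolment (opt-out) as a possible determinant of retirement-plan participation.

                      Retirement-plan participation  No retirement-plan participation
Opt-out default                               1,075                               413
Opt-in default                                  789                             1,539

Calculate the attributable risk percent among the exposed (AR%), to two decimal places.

Cells: a = 1075, b = 413, c = 789, d = 1539.
Risk in exposed = 1075/1488 = 0.72245; risk in unexposed = 789/2328 = 0.33892.
RR = 0.72245/0.33892 = 2.13163
AR% = (RR − 1)/RR × 100 = (2.13163 − 1)/2.13163 × 100 = 53.0875%

53.09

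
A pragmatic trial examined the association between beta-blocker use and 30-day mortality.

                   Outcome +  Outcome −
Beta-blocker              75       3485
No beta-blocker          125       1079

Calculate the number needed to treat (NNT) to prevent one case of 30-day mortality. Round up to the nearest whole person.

13

Risk in treated group = 75/3560 = 0.02107; risk in control = 125/1204 = 0.10382.
Absolute risk reduction = 0.10382 − 0.02107 = 0.08275
NNT = 1 / ARR = 1 / 0.08275 = 12.084 → round up → 13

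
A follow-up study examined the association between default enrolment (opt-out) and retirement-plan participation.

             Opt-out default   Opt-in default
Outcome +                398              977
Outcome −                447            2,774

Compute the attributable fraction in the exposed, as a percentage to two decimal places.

44.70

Reading the table with exposure as columns: a = 398 (Opt-out default, case), b = 447 (Opt-out default, non-case), c = 977 (Opt-in default, case), d = 2774.
Risk in exposed = 398/845 = 0.47101; risk in unexposed = 977/3751 = 0.26046.
RR = 0.47101/0.26046 = 1.80833
AR% = (RR − 1)/RR × 100 = (1.80833 − 1)/1.80833 × 100 = 44.7005%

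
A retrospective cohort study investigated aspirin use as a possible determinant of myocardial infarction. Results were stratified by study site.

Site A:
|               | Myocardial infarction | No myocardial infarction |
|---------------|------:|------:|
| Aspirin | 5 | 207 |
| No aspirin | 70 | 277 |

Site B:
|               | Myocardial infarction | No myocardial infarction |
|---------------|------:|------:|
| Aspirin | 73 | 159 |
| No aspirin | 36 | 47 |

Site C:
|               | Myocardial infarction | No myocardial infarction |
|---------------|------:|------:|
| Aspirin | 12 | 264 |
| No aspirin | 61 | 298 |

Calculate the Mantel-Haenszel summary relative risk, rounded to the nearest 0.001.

0.366

RR_MH = Σ(aᵢ·n₀ᵢ/nᵢ) / Σ(cᵢ·n₁ᵢ/nᵢ), with n₁ᵢ = aᵢ+bᵢ (exposed), n₀ᵢ = cᵢ+dᵢ (unexposed), nᵢ = n₁ᵢ+n₀ᵢ.
Stratum 1 (Site A): n₁ = 212, n₀ = 347, n = 559; a·n₀/n = 5·347/559 = 3.1038; c·n₁/n = 70·212/559 = 26.5474
Stratum 2 (Site B): n₁ = 232, n₀ = 83, n = 315; a·n₀/n = 73·83/315 = 19.2349; c·n₁/n = 36·232/315 = 26.5143
Stratum 3 (Site C): n₁ = 276, n₀ = 359, n = 635; a·n₀/n = 12·359/635 = 6.7843; c·n₁/n = 61·276/635 = 26.5134
RR_MH = (3.1038 + 19.2349 + 6.7843) / (26.5474 + 26.5143 + 26.5134) = 29.1229 / 79.5751 = 0.36598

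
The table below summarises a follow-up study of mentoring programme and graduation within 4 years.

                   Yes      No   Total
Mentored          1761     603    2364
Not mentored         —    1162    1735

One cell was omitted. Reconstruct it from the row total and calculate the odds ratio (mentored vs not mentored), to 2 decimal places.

5.92

The missing cell is in the unexposed row: 1735 − 1162 = 573.
So a = 1761, b = 603, c = 573, d = 1162.
OR = (a·d)/(b·c) = (1761 × 1162) / (603 × 573) = 2046282 / 345519 = 5.92234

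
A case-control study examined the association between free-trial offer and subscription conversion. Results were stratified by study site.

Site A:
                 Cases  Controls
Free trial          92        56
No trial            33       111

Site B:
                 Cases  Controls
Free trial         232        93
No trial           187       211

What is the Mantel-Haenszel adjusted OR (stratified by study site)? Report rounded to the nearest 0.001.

3.380

OR_MH = Σ(aᵢdᵢ/nᵢ) / Σ(bᵢcᵢ/nᵢ), where nᵢ is the stratum total.
Stratum 1 (Site A): n = 292; a·d/n = 92·111/292 = 34.9726; b·c/n = 56·33/292 = 6.3288
Stratum 2 (Site B): n = 723; a·d/n = 232·211/723 = 67.7068; b·c/n = 93·187/723 = 24.0539
OR_MH = (34.9726 + 67.7068) / (6.3288 + 24.0539) = 102.6794 / 30.3827 = 3.37953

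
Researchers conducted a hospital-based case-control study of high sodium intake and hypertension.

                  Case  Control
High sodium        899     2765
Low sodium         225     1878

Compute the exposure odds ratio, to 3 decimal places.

2.714

Cells: a = 899, b = 2765, c = 225, d = 1878.
OR = (a·d)/(b·c) = (899 × 1878) / (2765 × 225) = 1688322 / 622125 = 2.71380
The odds of hypertension are about 2.71 times as high in the high sodium group.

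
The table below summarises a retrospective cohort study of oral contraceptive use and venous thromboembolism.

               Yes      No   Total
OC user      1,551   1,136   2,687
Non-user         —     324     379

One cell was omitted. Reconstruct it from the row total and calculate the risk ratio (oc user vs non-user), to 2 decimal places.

3.98

The missing cell is in the unexposed row: 379 − 324 = 55.
So a = 1551, b = 1136, c = 55, d = 324.
RR = [a/(a+b)] / [c/(c+d)] = (1551/2687) / (55/379) = 0.57722/0.14512 = 3.97760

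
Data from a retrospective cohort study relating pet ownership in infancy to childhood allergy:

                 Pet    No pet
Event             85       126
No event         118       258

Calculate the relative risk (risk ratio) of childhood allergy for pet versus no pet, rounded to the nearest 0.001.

Reading the table with exposure as columns: a = 85 (Pet, case), b = 118 (Pet, non-case), c = 126 (No pet, case), d = 258.
Risk in exposed = 85/203 = 0.41872; risk in unexposed = 126/384 = 0.32812.
RR = 0.41872 / 0.32812 = 1.27610
The risk among the exposed is 1.28 times that among the unexposed.

1.276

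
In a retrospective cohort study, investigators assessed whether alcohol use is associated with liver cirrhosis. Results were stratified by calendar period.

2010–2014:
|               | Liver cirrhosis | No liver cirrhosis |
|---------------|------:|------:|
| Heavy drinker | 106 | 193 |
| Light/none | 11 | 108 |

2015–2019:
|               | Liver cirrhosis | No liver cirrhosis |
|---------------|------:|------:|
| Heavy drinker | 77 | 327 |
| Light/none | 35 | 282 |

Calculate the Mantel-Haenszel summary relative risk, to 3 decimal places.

RR_MH = Σ(aᵢ·n₀ᵢ/nᵢ) / Σ(cᵢ·n₁ᵢ/nᵢ), with n₁ᵢ = aᵢ+bᵢ (exposed), n₀ᵢ = cᵢ+dᵢ (unexposed), nᵢ = n₁ᵢ+n₀ᵢ.
Stratum 1 (2010–2014): n₁ = 299, n₀ = 119, n = 418; a·n₀/n = 106·119/418 = 30.1770; c·n₁/n = 11·299/418 = 7.8684
Stratum 2 (2015–2019): n₁ = 404, n₀ = 317, n = 721; a·n₀/n = 77·317/721 = 33.8544; c·n₁/n = 35·404/721 = 19.6117
RR_MH = (30.1770 + 33.8544) / (7.8684 + 19.6117) = 64.0314 / 27.4801 = 2.33010

2.330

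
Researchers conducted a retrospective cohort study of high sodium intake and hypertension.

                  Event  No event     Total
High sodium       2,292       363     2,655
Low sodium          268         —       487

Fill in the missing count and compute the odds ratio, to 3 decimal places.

5.160

The missing cell is in the unexposed row: 487 − 268 = 219.
So a = 2292, b = 363, c = 268, d = 219.
OR = (a·d)/(b·c) = (2292 × 219) / (363 × 268) = 501948 / 97284 = 5.15962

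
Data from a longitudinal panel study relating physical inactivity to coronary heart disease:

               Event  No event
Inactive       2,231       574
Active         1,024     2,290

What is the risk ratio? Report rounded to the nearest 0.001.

2.574

Cells: a = 2231, b = 574, c = 1024, d = 2290.
Risk in exposed = 2231/2805 = 0.79537; risk in unexposed = 1024/3314 = 0.30899.
RR = 0.79537 / 0.30899 = 2.57406
The risk among the exposed is 2.57 times that among the unexposed.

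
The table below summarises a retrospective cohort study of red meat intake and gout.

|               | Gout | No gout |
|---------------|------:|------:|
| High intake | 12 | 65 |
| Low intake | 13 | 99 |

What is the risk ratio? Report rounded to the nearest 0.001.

Cells: a = 12, b = 65, c = 13, d = 99.
Risk in exposed = 12/77 = 0.15584; risk in unexposed = 13/112 = 0.11607.
RR = 0.15584 / 0.11607 = 1.34266
The risk among the exposed is 1.34 times that among the unexposed.

1.343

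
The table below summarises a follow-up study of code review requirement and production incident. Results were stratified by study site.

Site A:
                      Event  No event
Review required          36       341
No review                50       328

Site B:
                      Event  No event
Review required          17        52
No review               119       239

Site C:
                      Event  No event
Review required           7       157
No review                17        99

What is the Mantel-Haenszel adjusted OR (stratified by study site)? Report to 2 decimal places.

0.59

OR_MH = Σ(aᵢdᵢ/nᵢ) / Σ(bᵢcᵢ/nᵢ), where nᵢ is the stratum total.
Stratum 1 (Site A): n = 755; a·d/n = 36·328/755 = 15.6397; b·c/n = 341·50/755 = 22.5828
Stratum 2 (Site B): n = 427; a·d/n = 17·239/427 = 9.5152; b·c/n = 52·119/427 = 14.4918
Stratum 3 (Site C): n = 280; a·d/n = 7·99/280 = 2.4750; b·c/n = 157·17/280 = 9.5321
OR_MH = (15.6397 + 9.5152 + 2.4750) / (22.5828 + 14.4918 + 9.5321) = 27.6300 / 46.6067 = 0.59283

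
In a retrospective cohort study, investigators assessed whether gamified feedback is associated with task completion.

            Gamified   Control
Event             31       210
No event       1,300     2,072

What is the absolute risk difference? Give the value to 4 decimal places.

Reading the table with exposure as columns: a = 31 (Gamified, case), b = 1300 (Gamified, non-case), c = 210 (Control, case), d = 2072.
Risk in exposed = 31/1331 = 0.023291; risk in unexposed = 210/2282 = 0.092025.
Risk difference = 0.023291 − 0.092025 = -0.068734

-0.0687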